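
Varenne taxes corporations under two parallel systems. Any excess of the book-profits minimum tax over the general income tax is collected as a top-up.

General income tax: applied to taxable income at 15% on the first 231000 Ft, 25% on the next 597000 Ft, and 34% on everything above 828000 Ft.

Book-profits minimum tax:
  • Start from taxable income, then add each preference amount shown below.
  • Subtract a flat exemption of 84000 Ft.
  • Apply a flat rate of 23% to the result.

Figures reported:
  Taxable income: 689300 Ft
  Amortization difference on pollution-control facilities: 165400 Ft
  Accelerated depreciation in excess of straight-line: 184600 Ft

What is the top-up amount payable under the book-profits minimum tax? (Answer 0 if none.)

Book-profits minimum tax:
  Adjusted income: 689300 Ft + 165400 Ft + 184600 Ft = 1039300 Ft
  Less exemption 84000 Ft → base 955300 Ft
  955300 Ft × 23% = 219719 Ft

General income tax:
  231000 Ft × 15% = 34650 Ft
  458300 Ft × 25% = 114575 Ft
  → 149225 Ft

Excess of book-profits minimum tax over general income tax: 219719 Ft − 149225 Ft = 70494 Ft.

70494 Ft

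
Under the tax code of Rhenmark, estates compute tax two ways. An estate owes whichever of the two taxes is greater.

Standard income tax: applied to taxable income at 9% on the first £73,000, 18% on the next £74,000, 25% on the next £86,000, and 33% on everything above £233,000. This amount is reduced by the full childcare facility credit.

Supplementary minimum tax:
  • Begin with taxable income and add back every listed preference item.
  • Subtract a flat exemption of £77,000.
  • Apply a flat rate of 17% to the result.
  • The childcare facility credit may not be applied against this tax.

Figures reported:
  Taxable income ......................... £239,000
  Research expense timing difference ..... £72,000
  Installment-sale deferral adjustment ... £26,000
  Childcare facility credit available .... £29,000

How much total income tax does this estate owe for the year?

Supplementary minimum tax:
  Adjusted income: £239,000 + £72,000 + £26,000 = £337,000
  Less exemption £77,000 → base £260,000
  £260,000 × 17% = £44,200

Standard income tax:
  £73,000 × 9% = £6,570
  £74,000 × 18% = £13,320
  £86,000 × 25% = £21,500
  £6,000 × 33% = £1,980
  → £43,370
  Less childcare facility credit £29,000 → £14,370

£44,200 > £14,370, so the supplementary minimum tax is the binding amount.

£44,200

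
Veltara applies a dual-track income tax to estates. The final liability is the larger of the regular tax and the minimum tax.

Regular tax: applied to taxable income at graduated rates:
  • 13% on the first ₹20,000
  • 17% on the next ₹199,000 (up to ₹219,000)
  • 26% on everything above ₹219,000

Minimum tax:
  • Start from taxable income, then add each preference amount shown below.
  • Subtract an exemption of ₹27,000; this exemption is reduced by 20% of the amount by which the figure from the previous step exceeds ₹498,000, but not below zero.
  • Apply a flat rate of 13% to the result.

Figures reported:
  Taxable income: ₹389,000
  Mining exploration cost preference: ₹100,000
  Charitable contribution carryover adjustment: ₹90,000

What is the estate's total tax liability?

₹80,630

Regular tax:
  ₹20,000 × 13% = ₹2,600
  ₹199,000 × 17% = ₹33,830
  ₹170,000 × 26% = ₹44,200
  → ₹80,630

Minimum tax:
  Adjusted income: ₹389,000 + ₹100,000 + ₹90,000 = ₹579,000
  Exemption: ₹27,000 − 20% × (₹579,000 − ₹498,000) = ₹27,000 − ₹16,200 = ₹10,800
  Base: ₹579,000 − ₹10,800 = ₹568,200
  ₹568,200 × 13% = ₹73,866

₹80,630 > ₹73,866, so the regular tax governs.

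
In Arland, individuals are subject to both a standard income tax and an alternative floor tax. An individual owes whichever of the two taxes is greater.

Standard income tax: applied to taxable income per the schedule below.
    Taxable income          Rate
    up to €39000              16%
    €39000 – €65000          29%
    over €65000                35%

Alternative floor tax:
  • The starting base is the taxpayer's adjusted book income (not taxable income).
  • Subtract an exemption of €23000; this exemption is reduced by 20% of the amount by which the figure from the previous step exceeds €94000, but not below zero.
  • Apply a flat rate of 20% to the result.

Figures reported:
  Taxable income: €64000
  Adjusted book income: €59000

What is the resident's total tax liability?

Standard income tax:
  €39000 × 16% = €6240
  €25000 × 29% = €7250
  → €13490

Alternative floor tax:
  Base (adjusted book income): €59000
  Exemption: €59000 ≤ €94000, so full €23000 applies
  Base: €59000 − €23000 = €36000
  €36000 × 20% = €7200

€13490 > €7200, so the standard income tax governs.

€13490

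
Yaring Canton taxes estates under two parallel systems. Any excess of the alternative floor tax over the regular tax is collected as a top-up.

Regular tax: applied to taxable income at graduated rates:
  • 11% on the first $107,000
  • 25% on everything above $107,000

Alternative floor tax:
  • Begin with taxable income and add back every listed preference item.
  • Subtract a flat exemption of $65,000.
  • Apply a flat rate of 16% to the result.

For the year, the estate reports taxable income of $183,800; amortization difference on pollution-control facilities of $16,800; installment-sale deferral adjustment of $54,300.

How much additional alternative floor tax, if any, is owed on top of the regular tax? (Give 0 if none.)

Regular tax:
  $107,000 × 11% = $11,770
  $76,800 × 25% = $19,200
  → $30,970

Alternative floor tax:
  Adjusted income: $183,800 + $16,800 + $54,300 = $254,900
  Less exemption $65,000 → base $189,900
  $189,900 × 16% = $30,384

$30,384 ≤ $30,970, so no add-on is due.

$0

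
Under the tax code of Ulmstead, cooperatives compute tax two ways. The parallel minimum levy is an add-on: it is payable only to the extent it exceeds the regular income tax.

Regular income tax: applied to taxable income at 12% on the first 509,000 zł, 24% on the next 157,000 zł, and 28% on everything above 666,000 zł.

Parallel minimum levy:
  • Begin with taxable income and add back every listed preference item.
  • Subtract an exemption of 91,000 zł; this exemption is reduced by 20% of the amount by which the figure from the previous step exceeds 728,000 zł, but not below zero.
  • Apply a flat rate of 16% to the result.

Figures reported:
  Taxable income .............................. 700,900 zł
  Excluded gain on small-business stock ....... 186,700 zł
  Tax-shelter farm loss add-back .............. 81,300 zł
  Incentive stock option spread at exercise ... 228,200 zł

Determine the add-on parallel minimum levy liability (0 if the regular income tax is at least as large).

Regular income tax:
  509,000 zł × 12% = 61,080 zł
  157,000 zł × 24% = 37,680 zł
  34,900 zł × 28% = 9,772 zł
  → 108,532 zł

Parallel minimum levy:
  Adjusted income: 700,900 zł + 186,700 zł + 81,300 zł + 228,200 zł = 1,197,100 zł
  Exemption: 20% × (1,197,100 zł − 728,000 zł) = 93,820 zł ≥ 91,000 zł, so the exemption is fully phased out
  Base: 1,197,100 zł − 0 zł = 1,197,100 zł
  1,197,100 zł × 16% = 191,536 zł

Excess of parallel minimum levy over regular income tax: 191,536 zł − 108,532 zł = 83,004 zł.

83,004 zł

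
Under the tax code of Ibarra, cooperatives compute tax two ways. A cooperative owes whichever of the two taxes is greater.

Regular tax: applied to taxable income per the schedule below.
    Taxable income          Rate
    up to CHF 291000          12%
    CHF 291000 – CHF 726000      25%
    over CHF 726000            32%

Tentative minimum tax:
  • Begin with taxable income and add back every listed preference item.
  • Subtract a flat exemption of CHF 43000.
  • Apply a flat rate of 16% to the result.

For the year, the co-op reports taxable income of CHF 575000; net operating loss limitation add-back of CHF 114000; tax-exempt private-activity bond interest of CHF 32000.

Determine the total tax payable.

CHF 108480

Tentative minimum tax:
  Adjusted income: CHF 575000 + CHF 114000 + CHF 32000 = CHF 721000
  Less exemption CHF 43000 → base CHF 678000
  CHF 678000 × 16% = CHF 108480

Regular tax:
  CHF 291000 × 12% = CHF 34920
  CHF 284000 × 25% = CHF 71000
  → CHF 105920

CHF 108480 > CHF 105920, so the tentative minimum tax is the binding amount.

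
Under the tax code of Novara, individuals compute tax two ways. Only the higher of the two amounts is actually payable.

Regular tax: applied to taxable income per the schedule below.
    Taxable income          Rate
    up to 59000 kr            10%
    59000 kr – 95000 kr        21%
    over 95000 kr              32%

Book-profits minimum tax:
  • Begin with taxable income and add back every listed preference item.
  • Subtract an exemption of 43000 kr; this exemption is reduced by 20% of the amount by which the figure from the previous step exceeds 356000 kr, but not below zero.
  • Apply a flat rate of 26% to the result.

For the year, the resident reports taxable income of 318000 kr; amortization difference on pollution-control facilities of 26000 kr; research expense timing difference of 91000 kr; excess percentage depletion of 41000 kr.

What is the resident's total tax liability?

Regular tax:
  59000 kr × 10% = 5900 kr
  36000 kr × 21% = 7560 kr
  223000 kr × 32% = 71360 kr
  → 84820 kr

Book-profits minimum tax:
  Adjusted income: 318000 kr + 26000 kr + 91000 kr + 41000 kr = 476000 kr
  Exemption: 43000 kr − 20% × (476000 kr − 356000 kr) = 43000 kr − 24000 kr = 19000 kr
  Base: 476000 kr − 19000 kr = 457000 kr
  457000 kr × 26% = 118820 kr

118820 kr > 84820 kr, so the book-profits minimum tax is the binding amount.

118820 kr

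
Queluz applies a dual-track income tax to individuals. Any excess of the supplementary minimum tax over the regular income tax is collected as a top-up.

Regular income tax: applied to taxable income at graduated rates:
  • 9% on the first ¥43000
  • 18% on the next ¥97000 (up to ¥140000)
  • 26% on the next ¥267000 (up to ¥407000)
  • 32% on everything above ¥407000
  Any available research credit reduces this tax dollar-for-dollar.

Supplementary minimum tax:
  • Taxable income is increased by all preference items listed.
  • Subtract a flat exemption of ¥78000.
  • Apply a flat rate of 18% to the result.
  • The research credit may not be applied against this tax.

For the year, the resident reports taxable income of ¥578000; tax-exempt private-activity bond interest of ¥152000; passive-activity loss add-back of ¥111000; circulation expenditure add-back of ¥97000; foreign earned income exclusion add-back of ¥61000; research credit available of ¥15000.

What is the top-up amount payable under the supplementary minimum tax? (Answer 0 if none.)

¥35310

Supplementary minimum tax:
  Adjusted income: ¥578000 + ¥152000 + ¥111000 + ¥97000 + ¥61000 = ¥999000
  Less exemption ¥78000 → base ¥921000
  ¥921000 × 18% = ¥165780

Regular income tax:
  ¥43000 × 9% = ¥3870
  ¥97000 × 18% = ¥17460
  ¥267000 × 26% = ¥69420
  ¥171000 × 32% = ¥54720
  → ¥145470
  Less research credit ¥15000 → ¥130470

Excess of supplementary minimum tax over regular income tax: ¥165780 − ¥130470 = ¥35310.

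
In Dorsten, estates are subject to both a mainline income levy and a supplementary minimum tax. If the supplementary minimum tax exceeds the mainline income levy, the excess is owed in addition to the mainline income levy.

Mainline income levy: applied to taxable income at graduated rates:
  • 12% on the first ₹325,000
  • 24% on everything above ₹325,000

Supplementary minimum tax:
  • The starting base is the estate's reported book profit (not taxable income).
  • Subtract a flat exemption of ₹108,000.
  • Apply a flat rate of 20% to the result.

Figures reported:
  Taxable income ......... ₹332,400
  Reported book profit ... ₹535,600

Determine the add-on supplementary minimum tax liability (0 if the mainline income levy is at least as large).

Mainline income levy:
  ₹325,000 × 12% = ₹39,000
  ₹7,400 × 24% = ₹1,776
  → ₹40,776

Supplementary minimum tax:
  Base (reported book profit): ₹535,600
  Less exemption ₹108,000 → base ₹427,600
  ₹427,600 × 20% = ₹85,520

Excess of supplementary minimum tax over mainline income levy: ₹85,520 − ₹40,776 = ₹44,744.

₹44,744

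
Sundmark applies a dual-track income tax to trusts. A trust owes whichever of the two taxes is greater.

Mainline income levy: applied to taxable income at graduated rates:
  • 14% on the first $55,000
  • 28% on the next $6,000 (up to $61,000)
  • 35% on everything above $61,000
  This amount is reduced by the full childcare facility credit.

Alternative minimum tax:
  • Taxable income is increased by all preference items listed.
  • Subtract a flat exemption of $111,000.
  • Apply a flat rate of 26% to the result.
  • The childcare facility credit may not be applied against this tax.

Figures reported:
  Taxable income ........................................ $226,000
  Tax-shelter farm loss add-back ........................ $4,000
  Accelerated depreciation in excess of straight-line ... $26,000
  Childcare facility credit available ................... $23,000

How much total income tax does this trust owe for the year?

Alternative minimum tax:
  Adjusted income: $226,000 + $4,000 + $26,000 = $256,000
  Less exemption $111,000 → base $145,000
  $145,000 × 26% = $37,700

Mainline income levy:
  $55,000 × 14% = $7,700
  $6,000 × 28% = $1,680
  $165,000 × 35% = $57,750
  → $67,130
  Less childcare facility credit $23,000 → $44,130

$44,130 > $37,700, so the mainline income levy governs.

$44,130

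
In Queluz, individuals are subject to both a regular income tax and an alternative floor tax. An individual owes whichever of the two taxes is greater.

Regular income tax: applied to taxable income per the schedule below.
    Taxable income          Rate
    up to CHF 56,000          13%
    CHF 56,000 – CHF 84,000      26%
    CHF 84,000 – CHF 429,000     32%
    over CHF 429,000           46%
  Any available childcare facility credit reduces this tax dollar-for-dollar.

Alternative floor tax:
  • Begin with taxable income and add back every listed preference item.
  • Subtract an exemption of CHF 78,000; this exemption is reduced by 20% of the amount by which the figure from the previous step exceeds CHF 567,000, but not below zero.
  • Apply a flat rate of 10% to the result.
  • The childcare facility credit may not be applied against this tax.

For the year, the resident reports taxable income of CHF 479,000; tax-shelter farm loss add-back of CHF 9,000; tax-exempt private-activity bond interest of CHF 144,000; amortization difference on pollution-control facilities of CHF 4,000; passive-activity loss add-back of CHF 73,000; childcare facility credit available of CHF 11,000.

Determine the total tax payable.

CHF 136,960

Regular income tax:
  CHF 56,000 × 13% = CHF 7,280
  CHF 28,000 × 26% = CHF 7,280
  CHF 345,000 × 32% = CHF 110,400
  CHF 50,000 × 46% = CHF 23,000
  → CHF 147,960
  Less childcare facility credit CHF 11,000 → CHF 136,960

Alternative floor tax:
  Adjusted income: CHF 479,000 + CHF 9,000 + CHF 144,000 + CHF 4,000 + CHF 73,000 = CHF 709,000
  Exemption: CHF 78,000 − 20% × (CHF 709,000 − CHF 567,000) = CHF 78,000 − CHF 28,400 = CHF 49,600
  Base: CHF 709,000 − CHF 49,600 = CHF 659,400
  CHF 659,400 × 10% = CHF 65,940

CHF 136,960 > CHF 65,940, so the regular income tax governs.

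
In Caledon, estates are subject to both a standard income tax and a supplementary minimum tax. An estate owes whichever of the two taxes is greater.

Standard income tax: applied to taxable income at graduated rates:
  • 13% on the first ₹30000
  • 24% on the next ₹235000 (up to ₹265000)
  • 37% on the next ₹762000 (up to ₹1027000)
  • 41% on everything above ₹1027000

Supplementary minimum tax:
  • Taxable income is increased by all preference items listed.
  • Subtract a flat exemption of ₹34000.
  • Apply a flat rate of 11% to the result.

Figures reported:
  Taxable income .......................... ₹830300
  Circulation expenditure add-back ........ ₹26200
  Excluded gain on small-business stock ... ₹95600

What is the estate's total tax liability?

₹269461

Standard income tax:
  ₹30000 × 13% = ₹3900
  ₹235000 × 24% = ₹56400
  ₹565300 × 37% = ₹209161
  → ₹269461

Supplementary minimum tax:
  Adjusted income: ₹830300 + ₹26200 + ₹95600 = ₹952100
  Less exemption ₹34000 → base ₹918100
  ₹918100 × 11% = ₹100991

₹269461 > ₹100991, so the standard income tax governs.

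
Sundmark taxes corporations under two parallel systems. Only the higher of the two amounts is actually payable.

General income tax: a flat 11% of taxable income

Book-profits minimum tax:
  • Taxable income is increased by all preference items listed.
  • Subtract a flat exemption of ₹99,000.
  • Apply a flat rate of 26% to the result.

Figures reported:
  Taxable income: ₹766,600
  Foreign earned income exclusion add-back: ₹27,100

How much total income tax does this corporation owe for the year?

₹180,622

General income tax:
  ₹766,600 × 11% = ₹84,326

Book-profits minimum tax:
  Adjusted income: ₹766,600 + ₹27,100 = ₹793,700
  Less exemption ₹99,000 → base ₹694,700
  ₹694,700 × 26% = ₹180,622

₹180,622 > ₹84,326, so the book-profits minimum tax is the binding amount.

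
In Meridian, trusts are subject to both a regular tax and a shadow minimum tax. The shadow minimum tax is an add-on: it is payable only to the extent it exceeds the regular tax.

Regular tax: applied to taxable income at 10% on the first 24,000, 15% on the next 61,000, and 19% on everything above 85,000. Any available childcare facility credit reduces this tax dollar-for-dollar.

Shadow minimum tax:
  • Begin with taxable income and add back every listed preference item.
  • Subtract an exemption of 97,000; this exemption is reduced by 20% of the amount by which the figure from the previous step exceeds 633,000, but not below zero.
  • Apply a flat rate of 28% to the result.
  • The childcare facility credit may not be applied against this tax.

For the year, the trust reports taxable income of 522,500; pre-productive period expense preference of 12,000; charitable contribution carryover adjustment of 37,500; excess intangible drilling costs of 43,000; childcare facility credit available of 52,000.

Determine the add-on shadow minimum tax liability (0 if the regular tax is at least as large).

Regular tax:
  24,000 × 10% = 2,400
  61,000 × 15% = 9,150
  437,500 × 19% = 83,125
  → 94,675
  Less childcare facility credit 52,000 → 42,675

Shadow minimum tax:
  Adjusted income: 522,500 + 12,000 + 37,500 + 43,000 = 615,000
  Exemption: 615,000 ≤ 633,000, so full 97,000 applies
  Base: 615,000 − 97,000 = 518,000
  518,000 × 28% = 145,040

Excess of shadow minimum tax over regular tax: 145,040 − 42,675 = 102,365.

102,365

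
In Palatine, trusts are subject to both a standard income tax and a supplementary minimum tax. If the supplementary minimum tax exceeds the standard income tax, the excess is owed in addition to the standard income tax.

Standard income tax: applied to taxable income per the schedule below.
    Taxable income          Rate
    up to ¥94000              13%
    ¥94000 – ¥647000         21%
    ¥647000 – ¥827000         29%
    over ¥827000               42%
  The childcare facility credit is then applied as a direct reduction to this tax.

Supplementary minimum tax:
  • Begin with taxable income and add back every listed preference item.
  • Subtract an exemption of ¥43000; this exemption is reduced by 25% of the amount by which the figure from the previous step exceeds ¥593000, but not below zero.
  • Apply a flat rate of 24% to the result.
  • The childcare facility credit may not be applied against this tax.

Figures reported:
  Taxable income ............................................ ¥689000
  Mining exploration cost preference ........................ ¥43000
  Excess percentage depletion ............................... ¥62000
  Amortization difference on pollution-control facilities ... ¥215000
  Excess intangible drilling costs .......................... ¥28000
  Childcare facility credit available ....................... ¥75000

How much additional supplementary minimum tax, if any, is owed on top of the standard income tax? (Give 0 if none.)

Standard income tax:
  ¥94000 × 13% = ¥12220
  ¥553000 × 21% = ¥116130
  ¥42000 × 29% = ¥12180
  → ¥140530
  Less childcare facility credit ¥75000 → ¥65530

Supplementary minimum tax:
  Adjusted income: ¥689000 + ¥43000 + ¥62000 + ¥215000 + ¥28000 = ¥1037000
  Exemption: 25% × (¥1037000 − ¥593000) = ¥111000 ≥ ¥43000, so the exemption is fully phased out
  Base: ¥1037000 − ¥0 = ¥1037000
  ¥1037000 × 24% = ¥248880

Excess of supplementary minimum tax over standard income tax: ¥248880 − ¥65530 = ¥183350.

¥183350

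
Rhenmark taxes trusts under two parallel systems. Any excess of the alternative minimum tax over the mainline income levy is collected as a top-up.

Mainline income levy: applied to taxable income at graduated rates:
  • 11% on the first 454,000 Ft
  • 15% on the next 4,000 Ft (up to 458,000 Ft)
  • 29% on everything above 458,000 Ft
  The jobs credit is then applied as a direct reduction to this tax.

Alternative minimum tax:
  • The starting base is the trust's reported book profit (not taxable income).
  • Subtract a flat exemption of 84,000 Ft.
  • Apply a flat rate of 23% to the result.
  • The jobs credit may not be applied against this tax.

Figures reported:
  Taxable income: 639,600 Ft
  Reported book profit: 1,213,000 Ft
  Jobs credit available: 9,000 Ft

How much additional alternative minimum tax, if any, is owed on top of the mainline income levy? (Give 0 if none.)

165,466 Ft

Mainline income levy:
  454,000 Ft × 11% = 49,940 Ft
  4,000 Ft × 15% = 600 Ft
  181,600 Ft × 29% = 52,664 Ft
  → 103,204 Ft
  Less jobs credit 9,000 Ft → 94,204 Ft

Alternative minimum tax:
  Base (reported book profit): 1,213,000 Ft
  Less exemption 84,000 Ft → base 1,129,000 Ft
  1,129,000 Ft × 23% = 259,670 Ft

Excess of alternative minimum tax over mainline income levy: 259,670 Ft − 94,204 Ft = 165,466 Ft.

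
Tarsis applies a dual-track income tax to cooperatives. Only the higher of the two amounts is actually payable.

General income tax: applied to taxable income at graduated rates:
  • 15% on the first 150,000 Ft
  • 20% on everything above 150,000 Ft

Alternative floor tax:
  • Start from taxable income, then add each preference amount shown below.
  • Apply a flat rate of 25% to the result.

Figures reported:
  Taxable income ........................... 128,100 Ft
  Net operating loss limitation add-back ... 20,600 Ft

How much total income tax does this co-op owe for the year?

Alternative floor tax:
  Adjusted income: 128,100 Ft + 20,600 Ft = 148,700 Ft
  148,700 Ft × 25% = 37,175 Ft

General income tax:
  128,100 Ft × 15% = 19,215 Ft

37,175 Ft > 19,215 Ft, so the alternative floor tax is the binding amount.

37,175 Ft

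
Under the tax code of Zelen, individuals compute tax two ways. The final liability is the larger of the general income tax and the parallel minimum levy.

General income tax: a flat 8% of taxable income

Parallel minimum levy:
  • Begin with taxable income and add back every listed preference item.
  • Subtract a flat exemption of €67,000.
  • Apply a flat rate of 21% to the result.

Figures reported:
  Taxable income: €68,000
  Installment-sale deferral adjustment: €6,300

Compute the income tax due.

€5,440

Parallel minimum levy:
  Adjusted income: €68,000 + €6,300 = €74,300
  Less exemption €67,000 → base €7,300
  €7,300 × 21% = €1,533

General income tax:
  €68,000 × 8% = €5,440

€5,440 > €1,533, so the general income tax governs.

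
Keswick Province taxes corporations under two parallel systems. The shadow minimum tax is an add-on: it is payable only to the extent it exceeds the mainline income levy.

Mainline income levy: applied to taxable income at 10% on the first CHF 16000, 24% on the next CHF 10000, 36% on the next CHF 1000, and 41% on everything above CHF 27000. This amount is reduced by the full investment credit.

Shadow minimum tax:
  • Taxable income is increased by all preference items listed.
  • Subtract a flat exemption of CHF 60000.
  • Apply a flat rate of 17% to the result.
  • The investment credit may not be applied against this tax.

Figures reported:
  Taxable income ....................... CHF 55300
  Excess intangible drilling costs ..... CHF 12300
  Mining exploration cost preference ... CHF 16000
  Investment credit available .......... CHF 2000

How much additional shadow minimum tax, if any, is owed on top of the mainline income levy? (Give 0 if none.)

CHF 0

Mainline income levy:
  CHF 16000 × 10% = CHF 1600
  CHF 10000 × 24% = CHF 2400
  CHF 1000 × 36% = CHF 360
  CHF 28300 × 41% = CHF 11603
  → CHF 15963
  Less investment credit CHF 2000 → CHF 13963

Shadow minimum tax:
  Adjusted income: CHF 55300 + CHF 12300 + CHF 16000 = CHF 83600
  Less exemption CHF 60000 → base CHF 23600
  CHF 23600 × 17% = CHF 4012

CHF 4012 ≤ CHF 13963, so no add-on is due.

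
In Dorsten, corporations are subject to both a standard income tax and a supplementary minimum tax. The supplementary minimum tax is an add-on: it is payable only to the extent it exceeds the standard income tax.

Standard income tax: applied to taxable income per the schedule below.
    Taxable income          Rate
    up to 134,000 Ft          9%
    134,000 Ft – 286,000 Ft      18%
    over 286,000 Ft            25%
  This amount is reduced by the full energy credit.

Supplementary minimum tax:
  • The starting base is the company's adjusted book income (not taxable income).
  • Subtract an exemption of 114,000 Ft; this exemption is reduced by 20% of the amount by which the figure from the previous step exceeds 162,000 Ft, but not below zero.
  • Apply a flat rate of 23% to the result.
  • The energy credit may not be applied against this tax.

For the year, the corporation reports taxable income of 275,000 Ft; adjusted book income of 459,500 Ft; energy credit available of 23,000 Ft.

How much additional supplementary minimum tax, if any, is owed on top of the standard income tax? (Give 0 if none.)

Standard income tax:
  134,000 Ft × 9% = 12,060 Ft
  141,000 Ft × 18% = 25,380 Ft
  → 37,440 Ft
  Less energy credit 23,000 Ft → 14,440 Ft

Supplementary minimum tax:
  Base (adjusted book income): 459,500 Ft
  Exemption: 114,000 Ft − 20% × (459,500 Ft − 162,000 Ft) = 114,000 Ft − 59,500 Ft = 54,500 Ft
  Base: 459,500 Ft − 54,500 Ft = 405,000 Ft
  405,000 Ft × 23% = 93,150 Ft

Excess of supplementary minimum tax over standard income tax: 93,150 Ft − 14,440 Ft = 78,710 Ft.

78,710 Ft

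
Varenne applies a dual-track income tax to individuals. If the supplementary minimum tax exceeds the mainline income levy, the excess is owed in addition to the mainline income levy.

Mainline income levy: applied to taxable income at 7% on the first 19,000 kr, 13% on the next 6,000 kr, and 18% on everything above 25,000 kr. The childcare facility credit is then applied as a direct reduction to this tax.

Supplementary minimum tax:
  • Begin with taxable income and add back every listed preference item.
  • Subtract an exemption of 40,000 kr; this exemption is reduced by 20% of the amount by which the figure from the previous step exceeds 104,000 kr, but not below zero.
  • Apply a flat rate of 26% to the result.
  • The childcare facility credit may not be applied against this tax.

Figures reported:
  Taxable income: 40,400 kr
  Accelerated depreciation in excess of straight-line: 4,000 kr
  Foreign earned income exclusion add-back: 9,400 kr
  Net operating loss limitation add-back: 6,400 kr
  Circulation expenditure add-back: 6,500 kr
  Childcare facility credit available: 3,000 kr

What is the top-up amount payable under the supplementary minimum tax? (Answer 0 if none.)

Supplementary minimum tax:
  Adjusted income: 40,400 kr + 4,000 kr + 9,400 kr + 6,400 kr + 6,500 kr = 66,700 kr
  Exemption: 66,700 kr ≤ 104,000 kr, so full 40,000 kr applies
  Base: 66,700 kr − 40,000 kr = 26,700 kr
  26,700 kr × 26% = 6,942 kr

Mainline income levy:
  19,000 kr × 7% = 1,330 kr
  6,000 kr × 13% = 780 kr
  15,400 kr × 18% = 2,772 kr
  → 4,882 kr
  Less childcare facility credit 3,000 kr → 1,882 kr

Excess of supplementary minimum tax over mainline income levy: 6,942 kr − 1,882 kr = 5,060 kr.

5,060 kr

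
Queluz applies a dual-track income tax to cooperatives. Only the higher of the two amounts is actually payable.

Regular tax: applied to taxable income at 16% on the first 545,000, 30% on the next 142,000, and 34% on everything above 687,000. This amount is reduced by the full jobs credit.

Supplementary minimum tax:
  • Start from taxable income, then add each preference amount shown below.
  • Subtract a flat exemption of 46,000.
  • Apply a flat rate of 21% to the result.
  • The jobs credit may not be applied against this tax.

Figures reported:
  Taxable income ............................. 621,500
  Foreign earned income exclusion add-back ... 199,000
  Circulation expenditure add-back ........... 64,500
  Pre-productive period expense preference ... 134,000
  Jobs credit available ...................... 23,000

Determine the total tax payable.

Regular tax:
  545,000 × 16% = 87,200
  76,500 × 30% = 22,950
  → 110,150
  Less jobs credit 23,000 → 87,150

Supplementary minimum tax:
  Adjusted income: 621,500 + 199,000 + 64,500 + 134,000 = 1,019,000
  Less exemption 46,000 → base 973,000
  973,000 × 21% = 204,330

204,330 > 87,150, so the supplementary minimum tax is the binding amount.

204,330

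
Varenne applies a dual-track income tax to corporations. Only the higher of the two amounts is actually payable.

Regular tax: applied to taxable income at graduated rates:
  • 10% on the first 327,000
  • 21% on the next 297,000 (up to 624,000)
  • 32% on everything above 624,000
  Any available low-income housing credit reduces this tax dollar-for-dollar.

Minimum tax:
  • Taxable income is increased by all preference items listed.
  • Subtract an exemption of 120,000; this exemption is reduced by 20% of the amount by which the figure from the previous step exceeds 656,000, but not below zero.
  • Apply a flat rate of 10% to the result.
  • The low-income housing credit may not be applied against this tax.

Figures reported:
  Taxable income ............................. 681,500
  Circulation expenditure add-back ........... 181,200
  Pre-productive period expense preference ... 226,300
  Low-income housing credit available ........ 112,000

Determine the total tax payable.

105,560

Regular tax:
  327,000 × 10% = 32,700
  297,000 × 21% = 62,370
  57,500 × 32% = 18,400
  → 113,470
  Less low-income housing credit 112,000 → 1,470

Minimum tax:
  Adjusted income: 681,500 + 181,200 + 226,300 = 1,089,000
  Exemption: 120,000 − 20% × (1,089,000 − 656,000) = 120,000 − 86,600 = 33,400
  Base: 1,089,000 − 33,400 = 1,055,600
  1,055,600 × 10% = 105,560

105,560 > 1,470, so the minimum tax is the binding amount.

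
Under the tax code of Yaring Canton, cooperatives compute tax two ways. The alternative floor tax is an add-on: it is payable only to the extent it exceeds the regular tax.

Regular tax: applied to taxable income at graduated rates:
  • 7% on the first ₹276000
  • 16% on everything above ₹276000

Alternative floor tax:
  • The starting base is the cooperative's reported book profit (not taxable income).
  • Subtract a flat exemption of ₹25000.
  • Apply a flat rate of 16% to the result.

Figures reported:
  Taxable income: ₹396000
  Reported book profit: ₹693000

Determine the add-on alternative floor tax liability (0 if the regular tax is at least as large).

₹68360

Alternative floor tax:
  Base (reported book profit): ₹693000
  Less exemption ₹25000 → base ₹668000
  ₹668000 × 16% = ₹106880

Regular tax:
  ₹276000 × 7% = ₹19320
  ₹120000 × 16% = ₹19200
  → ₹38520

Excess of alternative floor tax over regular tax: ₹106880 − ₹38520 = ₹68360.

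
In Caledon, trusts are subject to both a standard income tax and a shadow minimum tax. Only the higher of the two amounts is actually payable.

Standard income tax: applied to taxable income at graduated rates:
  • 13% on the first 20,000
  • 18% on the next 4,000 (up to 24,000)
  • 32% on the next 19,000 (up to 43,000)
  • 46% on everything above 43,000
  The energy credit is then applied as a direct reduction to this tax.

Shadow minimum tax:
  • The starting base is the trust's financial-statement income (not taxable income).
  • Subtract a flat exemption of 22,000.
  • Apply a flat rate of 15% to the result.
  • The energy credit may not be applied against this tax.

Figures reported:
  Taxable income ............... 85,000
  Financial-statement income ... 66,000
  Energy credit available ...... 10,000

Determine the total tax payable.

Standard income tax:
  20,000 × 13% = 2,600
  4,000 × 18% = 720
  19,000 × 32% = 6,080
  42,000 × 46% = 19,320
  → 28,720
  Less energy credit 10,000 → 18,720

Shadow minimum tax:
  Base (financial-statement income): 66,000
  Less exemption 22,000 → base 44,000
  44,000 × 15% = 6,600

18,720 > 6,600, so the standard income tax governs.

18,720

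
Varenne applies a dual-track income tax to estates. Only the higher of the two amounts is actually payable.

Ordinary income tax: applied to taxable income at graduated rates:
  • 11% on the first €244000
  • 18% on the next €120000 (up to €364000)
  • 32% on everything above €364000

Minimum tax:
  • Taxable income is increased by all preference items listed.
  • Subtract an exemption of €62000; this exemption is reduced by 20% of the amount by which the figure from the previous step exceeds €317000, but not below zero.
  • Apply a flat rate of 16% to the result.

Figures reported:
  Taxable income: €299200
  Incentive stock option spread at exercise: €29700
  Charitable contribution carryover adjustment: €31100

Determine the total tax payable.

€49056

Minimum tax:
  Adjusted income: €299200 + €29700 + €31100 = €360000
  Exemption: €62000 − 20% × (€360000 − €317000) = €62000 − €8600 = €53400
  Base: €360000 − €53400 = €306600
  €306600 × 16% = €49056

Ordinary income tax:
  €244000 × 11% = €26840
  €55200 × 18% = €9936
  → €36776

€49056 > €36776, so the minimum tax is the binding amount.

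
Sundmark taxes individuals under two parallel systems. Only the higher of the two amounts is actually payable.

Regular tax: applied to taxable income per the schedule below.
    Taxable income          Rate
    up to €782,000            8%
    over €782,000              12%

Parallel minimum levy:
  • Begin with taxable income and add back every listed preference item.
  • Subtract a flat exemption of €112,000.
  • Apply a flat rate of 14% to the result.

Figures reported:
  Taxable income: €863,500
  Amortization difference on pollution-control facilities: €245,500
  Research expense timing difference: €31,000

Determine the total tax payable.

Parallel minimum levy:
  Adjusted income: €863,500 + €245,500 + €31,000 = €1,140,000
  Less exemption €112,000 → base €1,028,000
  €1,028,000 × 14% = €143,920

Regular tax:
  €782,000 × 8% = €62,560
  €81,500 × 12% = €9,780
  → €72,340

€143,920 > €72,340, so the parallel minimum levy is the binding amount.

€143,920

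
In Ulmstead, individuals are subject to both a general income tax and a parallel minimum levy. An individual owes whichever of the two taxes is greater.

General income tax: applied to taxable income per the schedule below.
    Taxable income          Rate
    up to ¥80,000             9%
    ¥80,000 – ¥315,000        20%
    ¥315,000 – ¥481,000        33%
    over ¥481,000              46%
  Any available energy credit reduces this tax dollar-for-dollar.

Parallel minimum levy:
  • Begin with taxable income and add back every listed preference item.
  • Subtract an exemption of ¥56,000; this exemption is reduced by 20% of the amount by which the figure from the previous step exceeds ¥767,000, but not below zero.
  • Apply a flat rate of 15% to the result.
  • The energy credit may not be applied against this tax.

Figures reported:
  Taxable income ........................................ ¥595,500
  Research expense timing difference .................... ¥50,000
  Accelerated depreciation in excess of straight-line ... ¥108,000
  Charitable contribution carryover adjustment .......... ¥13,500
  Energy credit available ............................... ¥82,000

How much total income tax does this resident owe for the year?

¥106,650

General income tax:
  ¥80,000 × 9% = ¥7,200
  ¥235,000 × 20% = ¥47,000
  ¥166,000 × 33% = ¥54,780
  ¥114,500 × 46% = ¥52,670
  → ¥161,650
  Less energy credit ¥82,000 → ¥79,650

Parallel minimum levy:
  Adjusted income: ¥595,500 + ¥50,000 + ¥108,000 + ¥13,500 = ¥767,000
  Exemption: ¥767,000 ≤ ¥767,000, so full ¥56,000 applies
  Base: ¥767,000 − ¥56,000 = ¥711,000
  ¥711,000 × 15% = ¥106,650

¥106,650 > ¥79,650, so the parallel minimum levy is the binding amount.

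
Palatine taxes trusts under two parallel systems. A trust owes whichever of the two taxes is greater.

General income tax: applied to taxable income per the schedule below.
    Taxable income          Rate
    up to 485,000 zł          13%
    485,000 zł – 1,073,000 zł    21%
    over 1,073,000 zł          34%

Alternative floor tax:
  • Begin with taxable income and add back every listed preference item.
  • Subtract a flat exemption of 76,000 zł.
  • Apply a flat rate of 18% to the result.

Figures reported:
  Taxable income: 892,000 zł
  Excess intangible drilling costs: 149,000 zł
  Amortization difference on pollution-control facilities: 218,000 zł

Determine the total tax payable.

Alternative floor tax:
  Adjusted income: 892,000 zł + 149,000 zł + 218,000 zł = 1,259,000 zł
  Less exemption 76,000 zł → base 1,183,000 zł
  1,183,000 zł × 18% = 212,940 zł

General income tax:
  485,000 zł × 13% = 63,050 zł
  407,000 zł × 21% = 85,470 zł
  → 148,520 zł

212,940 zł > 148,520 zł, so the alternative floor tax is the binding amount.

212,940 zł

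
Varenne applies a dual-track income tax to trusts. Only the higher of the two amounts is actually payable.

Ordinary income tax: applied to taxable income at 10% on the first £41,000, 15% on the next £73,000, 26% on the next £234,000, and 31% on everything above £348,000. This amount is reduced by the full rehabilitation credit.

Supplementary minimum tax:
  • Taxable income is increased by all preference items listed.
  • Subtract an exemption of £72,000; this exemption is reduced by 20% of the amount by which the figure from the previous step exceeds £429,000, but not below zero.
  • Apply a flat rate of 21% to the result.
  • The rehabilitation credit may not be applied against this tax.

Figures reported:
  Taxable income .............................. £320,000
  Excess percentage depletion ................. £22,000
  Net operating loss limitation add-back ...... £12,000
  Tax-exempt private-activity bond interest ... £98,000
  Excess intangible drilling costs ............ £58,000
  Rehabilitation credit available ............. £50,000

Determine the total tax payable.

Ordinary income tax:
  £41,000 × 10% = £4,100
  £73,000 × 15% = £10,950
  £206,000 × 26% = £53,560
  → £68,610
  Less rehabilitation credit £50,000 → £18,610

Supplementary minimum tax:
  Adjusted income: £320,000 + £22,000 + £12,000 + £98,000 + £58,000 = £510,000
  Exemption: £72,000 − 20% × (£510,000 − £429,000) = £72,000 − £16,200 = £55,800
  Base: £510,000 − £55,800 = £454,200
  £454,200 × 21% = £95,382

£95,382 > £18,610, so the supplementary minimum tax is the binding amount.

£95,382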